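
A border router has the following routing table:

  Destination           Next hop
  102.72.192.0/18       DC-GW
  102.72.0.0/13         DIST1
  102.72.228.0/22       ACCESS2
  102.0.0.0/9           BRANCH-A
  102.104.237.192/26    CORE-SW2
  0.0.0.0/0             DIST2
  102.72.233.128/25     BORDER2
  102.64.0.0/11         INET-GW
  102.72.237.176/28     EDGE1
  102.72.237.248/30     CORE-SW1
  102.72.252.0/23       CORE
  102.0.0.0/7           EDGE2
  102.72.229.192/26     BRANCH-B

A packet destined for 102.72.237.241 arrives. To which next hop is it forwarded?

Routes whose prefix contains 102.72.237.241:
  0.0.0.0/0 (default, matches everything) -> DIST2
  102.0.0.0/7 (102.0.0.0 - 103.255.255.255) -> EDGE2
  102.0.0.0/9 (102.0.0.0 - 102.127.255.255) -> BRANCH-A
  102.64.0.0/11 (102.64.0.0 - 102.95.255.255) -> INET-GW
  102.72.0.0/13 (102.72.0.0 - 102.79.255.255) -> DIST1
  102.72.192.0/18 (102.72.192.0 - 102.72.255.255) -> DC-GW
More-specific entries that do NOT match:
  102.72.237.248/30 (102.72.237.248 - 102.72.237.251) does not contain 102.72.237.241
  102.72.237.176/28 (102.72.237.176 - 102.72.237.191) does not contain 102.72.237.241
  102.104.237.192/26 (102.104.237.192 - 102.104.237.255) does not contain 102.72.237.241
  102.72.229.192/26 (102.72.229.192 - 102.72.229.255) does not contain 102.72.237.241
  102.72.233.128/25 (102.72.233.128 - 102.72.233.255) does not contain 102.72.237.241
  102.72.252.0/23 (102.72.252.0 - 102.72.253.255) does not contain 102.72.237.241
  102.72.228.0/22 (102.72.228.0 - 102.72.231.255) does not contain 102.72.237.241
Longest matching prefix is /18 -> next hop DC-GW.

DC-GW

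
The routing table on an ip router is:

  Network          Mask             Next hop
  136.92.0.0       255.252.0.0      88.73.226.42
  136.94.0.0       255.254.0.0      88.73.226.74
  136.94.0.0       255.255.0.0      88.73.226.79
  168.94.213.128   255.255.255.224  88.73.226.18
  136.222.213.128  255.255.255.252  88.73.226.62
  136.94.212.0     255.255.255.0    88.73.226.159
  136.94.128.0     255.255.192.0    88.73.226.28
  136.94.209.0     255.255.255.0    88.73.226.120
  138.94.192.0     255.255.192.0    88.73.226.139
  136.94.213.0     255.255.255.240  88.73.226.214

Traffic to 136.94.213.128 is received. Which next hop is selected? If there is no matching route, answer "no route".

88.73.226.79

Routes whose prefix contains 136.94.213.128:
  136.92.0.0/14 (136.92.0.0 - 136.95.255.255) -> 88.73.226.42
  136.94.0.0/15 (136.94.0.0 - 136.95.255.255) -> 88.73.226.74
  136.94.0.0/16 (136.94.0.0 - 136.94.255.255) -> 88.73.226.79
More-specific entries that do NOT match:
  136.222.213.128/30 (136.222.213.128 - 136.222.213.131) does not contain 136.94.213.128
  136.94.213.0/28 (136.94.213.0 - 136.94.213.15) does not contain 136.94.213.128
  168.94.213.128/27 (168.94.213.128 - 168.94.213.159) does not contain 136.94.213.128
  136.94.212.0/24 (136.94.212.0 - 136.94.212.255) does not contain 136.94.213.128
  136.94.209.0/24 (136.94.209.0 - 136.94.209.255) does not contain 136.94.213.128
  136.94.128.0/18 (136.94.128.0 - 136.94.191.255) does not contain 136.94.213.128
  138.94.192.0/18 (138.94.192.0 - 138.94.255.255) does not contain 136.94.213.128
Longest matching prefix is /16 -> next hop 88.73.226.79.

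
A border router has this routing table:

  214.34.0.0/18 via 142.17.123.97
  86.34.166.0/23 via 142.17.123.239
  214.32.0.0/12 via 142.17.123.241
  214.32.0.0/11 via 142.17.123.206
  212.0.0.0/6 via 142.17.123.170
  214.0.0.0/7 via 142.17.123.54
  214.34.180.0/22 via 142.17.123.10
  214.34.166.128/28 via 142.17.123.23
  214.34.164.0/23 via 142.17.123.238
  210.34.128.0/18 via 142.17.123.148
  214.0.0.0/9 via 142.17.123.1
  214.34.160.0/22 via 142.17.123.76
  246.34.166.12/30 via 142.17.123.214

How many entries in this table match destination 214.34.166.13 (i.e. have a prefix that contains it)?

Prefixes containing 214.34.166.13:
  212.0.0.0/6 (212.0.0.0 - 215.255.255.255)
  214.0.0.0/7 (214.0.0.0 - 215.255.255.255)
  214.0.0.0/9 (214.0.0.0 - 214.127.255.255)
  214.32.0.0/11 (214.32.0.0 - 214.63.255.255)
  214.32.0.0/12 (214.32.0.0 - 214.47.255.255)
Total matching entries: 5.

5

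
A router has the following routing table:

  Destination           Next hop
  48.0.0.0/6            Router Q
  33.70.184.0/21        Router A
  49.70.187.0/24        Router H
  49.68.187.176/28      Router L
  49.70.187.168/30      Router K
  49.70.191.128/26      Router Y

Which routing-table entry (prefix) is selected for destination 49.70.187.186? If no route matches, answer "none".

Entries matching 49.70.187.186:
  48.0.0.0/6 (48.0.0.0 - 51.255.255.255)
  49.70.187.0/24 (49.70.187.0 - 49.70.187.255)
Most specific is 49.70.187.0/24.

49.70.187.0/24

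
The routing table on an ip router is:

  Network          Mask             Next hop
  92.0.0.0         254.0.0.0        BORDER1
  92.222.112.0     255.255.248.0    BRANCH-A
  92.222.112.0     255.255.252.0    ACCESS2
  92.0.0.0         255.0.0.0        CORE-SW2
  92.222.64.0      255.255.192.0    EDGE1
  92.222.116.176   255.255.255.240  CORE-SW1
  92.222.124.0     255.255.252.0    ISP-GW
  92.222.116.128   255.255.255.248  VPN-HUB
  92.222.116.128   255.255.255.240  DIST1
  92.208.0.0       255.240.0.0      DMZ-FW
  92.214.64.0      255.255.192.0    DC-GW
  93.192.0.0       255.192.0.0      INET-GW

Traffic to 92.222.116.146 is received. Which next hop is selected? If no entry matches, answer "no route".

Routes whose prefix contains 92.222.116.146:
  92.0.0.0/7 (92.0.0.0 - 93.255.255.255) -> BORDER1
  92.0.0.0/8 (92.0.0.0 - 92.255.255.255) -> CORE-SW2
  92.208.0.0/12 (92.208.0.0 - 92.223.255.255) -> DMZ-FW
  92.222.64.0/18 (92.222.64.0 - 92.222.127.255) -> EDGE1
  92.222.112.0/21 (92.222.112.0 - 92.222.119.255) -> BRANCH-A
More-specific entries that do NOT match:
  92.222.116.128/29 (92.222.116.128 - 92.222.116.135) does not contain 92.222.116.146
  92.222.116.176/28 (92.222.116.176 - 92.222.116.191) does not contain 92.222.116.146
  92.222.116.128/28 (92.222.116.128 - 92.222.116.143) does not contain 92.222.116.146
  92.222.112.0/22 (92.222.112.0 - 92.222.115.255) does not contain 92.222.116.146
  92.222.124.0/22 (92.222.124.0 - 92.222.127.255) does not contain 92.222.116.146
Longest matching prefix is /21 -> next hop BRANCH-A.

BRANCH-A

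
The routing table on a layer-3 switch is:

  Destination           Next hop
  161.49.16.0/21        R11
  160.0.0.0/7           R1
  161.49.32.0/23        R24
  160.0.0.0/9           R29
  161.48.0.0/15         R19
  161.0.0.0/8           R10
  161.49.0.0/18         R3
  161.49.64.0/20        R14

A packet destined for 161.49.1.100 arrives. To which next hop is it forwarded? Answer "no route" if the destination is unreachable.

Routes whose prefix contains 161.49.1.100:
  160.0.0.0/7 (160.0.0.0 - 161.255.255.255) -> R1
  161.0.0.0/8 (161.0.0.0 - 161.255.255.255) -> R10
  161.48.0.0/15 (161.48.0.0 - 161.49.255.255) -> R19
  161.49.0.0/18 (161.49.0.0 - 161.49.63.255) -> R3
More-specific entries that do NOT match:
  161.49.32.0/23 (161.49.32.0 - 161.49.33.255) does not contain 161.49.1.100
  161.49.16.0/21 (161.49.16.0 - 161.49.23.255) does not contain 161.49.1.100
  161.49.64.0/20 (161.49.64.0 - 161.49.79.255) does not contain 161.49.1.100
Longest matching prefix is /18 -> next hop R3.

R3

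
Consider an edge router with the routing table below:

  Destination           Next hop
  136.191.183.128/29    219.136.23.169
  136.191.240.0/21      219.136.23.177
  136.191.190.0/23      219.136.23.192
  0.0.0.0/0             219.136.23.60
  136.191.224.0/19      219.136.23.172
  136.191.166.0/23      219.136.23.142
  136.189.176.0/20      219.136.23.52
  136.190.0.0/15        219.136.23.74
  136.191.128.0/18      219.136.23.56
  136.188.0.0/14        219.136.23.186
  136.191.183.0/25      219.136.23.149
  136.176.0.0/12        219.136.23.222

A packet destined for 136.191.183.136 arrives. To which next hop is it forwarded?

Routes whose prefix contains 136.191.183.136:
  0.0.0.0/0 (default, matches everything) -> 219.136.23.60
  136.176.0.0/12 (136.176.0.0 - 136.191.255.255) -> 219.136.23.222
  136.188.0.0/14 (136.188.0.0 - 136.191.255.255) -> 219.136.23.186
  136.190.0.0/15 (136.190.0.0 - 136.191.255.255) -> 219.136.23.74
  136.191.128.0/18 (136.191.128.0 - 136.191.191.255) -> 219.136.23.56
More-specific entries that do NOT match:
  136.191.183.128/29 (136.191.183.128 - 136.191.183.135) does not contain 136.191.183.136
  136.191.183.0/25 (136.191.183.0 - 136.191.183.127) does not contain 136.191.183.136
  136.191.190.0/23 (136.191.190.0 - 136.191.191.255) does not contain 136.191.183.136
  136.191.166.0/23 (136.191.166.0 - 136.191.167.255) does not contain 136.191.183.136
  136.191.240.0/21 (136.191.240.0 - 136.191.247.255) does not contain 136.191.183.136
  136.189.176.0/20 (136.189.176.0 - 136.189.191.255) does not contain 136.191.183.136
  136.191.224.0/19 (136.191.224.0 - 136.191.255.255) does not contain 136.191.183.136
Longest matching prefix is /18 -> next hop 219.136.23.56.

219.136.23.56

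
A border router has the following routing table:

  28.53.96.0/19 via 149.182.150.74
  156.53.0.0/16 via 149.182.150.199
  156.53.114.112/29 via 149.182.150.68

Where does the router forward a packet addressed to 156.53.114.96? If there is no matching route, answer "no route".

Routes whose prefix contains 156.53.114.96:
  156.53.0.0/16 (156.53.0.0 - 156.53.255.255) -> 149.182.150.199
More-specific entries that do NOT match:
  156.53.114.112/29 (156.53.114.112 - 156.53.114.119) does not contain 156.53.114.96
  28.53.96.0/19 (28.53.96.0 - 28.53.127.255) does not contain 156.53.114.96
Longest matching prefix is /16 -> next hop 149.182.150.199.

149.182.150.199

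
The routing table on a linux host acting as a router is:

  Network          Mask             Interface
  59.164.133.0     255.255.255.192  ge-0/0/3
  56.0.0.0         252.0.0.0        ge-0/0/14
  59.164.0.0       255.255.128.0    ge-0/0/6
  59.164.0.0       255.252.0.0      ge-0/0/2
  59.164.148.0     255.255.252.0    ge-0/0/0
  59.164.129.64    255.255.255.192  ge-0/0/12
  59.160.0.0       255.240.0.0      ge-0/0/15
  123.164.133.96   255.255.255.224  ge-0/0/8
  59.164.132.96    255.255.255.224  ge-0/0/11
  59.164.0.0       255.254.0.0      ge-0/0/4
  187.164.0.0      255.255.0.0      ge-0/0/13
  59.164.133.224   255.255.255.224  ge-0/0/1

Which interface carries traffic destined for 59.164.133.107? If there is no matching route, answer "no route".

ge-0/0/4

Routes whose prefix contains 59.164.133.107:
  56.0.0.0/6 (56.0.0.0 - 59.255.255.255) -> ge-0/0/14
  59.160.0.0/12 (59.160.0.0 - 59.175.255.255) -> ge-0/0/15
  59.164.0.0/14 (59.164.0.0 - 59.167.255.255) -> ge-0/0/2
  59.164.0.0/15 (59.164.0.0 - 59.165.255.255) -> ge-0/0/4
More-specific entries that do NOT match:
  123.164.133.96/27 (123.164.133.96 - 123.164.133.127) does not contain 59.164.133.107
  59.164.132.96/27 (59.164.132.96 - 59.164.132.127) does not contain 59.164.133.107
  59.164.133.224/27 (59.164.133.224 - 59.164.133.255) does not contain 59.164.133.107
  59.164.133.0/26 (59.164.133.0 - 59.164.133.63) does not contain 59.164.133.107
  59.164.129.64/26 (59.164.129.64 - 59.164.129.127) does not contain 59.164.133.107
  59.164.148.0/22 (59.164.148.0 - 59.164.151.255) does not contain 59.164.133.107
  59.164.0.0/17 (59.164.0.0 - 59.164.127.255) does not contain 59.164.133.107
  187.164.0.0/16 (187.164.0.0 - 187.164.255.255) does not contain 59.164.133.107
Longest matching prefix is /15 -> interface ge-0/0/4.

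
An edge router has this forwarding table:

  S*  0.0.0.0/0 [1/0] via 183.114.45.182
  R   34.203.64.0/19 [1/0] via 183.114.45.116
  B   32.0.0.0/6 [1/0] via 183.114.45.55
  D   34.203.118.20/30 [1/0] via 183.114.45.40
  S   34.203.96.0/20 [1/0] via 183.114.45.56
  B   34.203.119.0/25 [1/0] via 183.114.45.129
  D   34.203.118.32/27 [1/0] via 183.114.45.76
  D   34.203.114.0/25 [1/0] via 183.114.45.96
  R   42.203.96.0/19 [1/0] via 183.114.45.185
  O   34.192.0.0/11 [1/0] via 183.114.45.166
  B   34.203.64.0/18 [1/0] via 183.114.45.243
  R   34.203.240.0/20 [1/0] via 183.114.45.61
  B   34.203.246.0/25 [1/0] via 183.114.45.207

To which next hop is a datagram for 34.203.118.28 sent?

183.114.45.243

Routes whose prefix contains 34.203.118.28:
  0.0.0.0/0 (default, matches everything) -> 183.114.45.182
  32.0.0.0/6 (32.0.0.0 - 35.255.255.255) -> 183.114.45.55
  34.192.0.0/11 (34.192.0.0 - 34.223.255.255) -> 183.114.45.166
  34.203.64.0/18 (34.203.64.0 - 34.203.127.255) -> 183.114.45.243
More-specific entries that do NOT match:
  34.203.118.20/30 (34.203.118.20 - 34.203.118.23) does not contain 34.203.118.28
  34.203.118.32/27 (34.203.118.32 - 34.203.118.63) does not contain 34.203.118.28
  34.203.119.0/25 (34.203.119.0 - 34.203.119.127) does not contain 34.203.118.28
  34.203.114.0/25 (34.203.114.0 - 34.203.114.127) does not contain 34.203.118.28
  34.203.246.0/25 (34.203.246.0 - 34.203.246.127) does not contain 34.203.118.28
  34.203.96.0/20 (34.203.96.0 - 34.203.111.255) does not contain 34.203.118.28
  34.203.240.0/20 (34.203.240.0 - 34.203.255.255) does not contain 34.203.118.28
  34.203.64.0/19 (34.203.64.0 - 34.203.95.255) does not contain 34.203.118.28
  42.203.96.0/19 (42.203.96.0 - 42.203.127.255) does not contain 34.203.118.28
Longest matching prefix is /18 -> next hop 183.114.45.243.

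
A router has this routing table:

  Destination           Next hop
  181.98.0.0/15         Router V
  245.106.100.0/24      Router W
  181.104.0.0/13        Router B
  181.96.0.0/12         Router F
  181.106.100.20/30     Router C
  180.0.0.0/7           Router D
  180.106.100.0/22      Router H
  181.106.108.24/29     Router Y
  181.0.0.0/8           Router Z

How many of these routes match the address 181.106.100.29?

Prefixes containing 181.106.100.29:
  180.0.0.0/7 (180.0.0.0 - 181.255.255.255)
  181.0.0.0/8 (181.0.0.0 - 181.255.255.255)
  181.96.0.0/12 (181.96.0.0 - 181.111.255.255)
  181.104.0.0/13 (181.104.0.0 - 181.111.255.255)
Total matching entries: 4.

4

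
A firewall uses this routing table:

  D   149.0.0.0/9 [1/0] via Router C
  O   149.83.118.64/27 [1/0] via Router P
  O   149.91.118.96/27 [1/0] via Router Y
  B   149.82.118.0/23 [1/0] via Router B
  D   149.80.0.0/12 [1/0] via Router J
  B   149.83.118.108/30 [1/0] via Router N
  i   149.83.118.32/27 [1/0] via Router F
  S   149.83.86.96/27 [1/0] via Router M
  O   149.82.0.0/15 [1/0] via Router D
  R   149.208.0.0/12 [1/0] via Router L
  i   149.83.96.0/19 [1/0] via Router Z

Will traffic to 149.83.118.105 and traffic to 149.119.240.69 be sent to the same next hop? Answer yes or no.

no

149.83.118.105: longest match 149.83.96.0/19 -> Router Z
149.119.240.69: longest match 149.0.0.0/9 -> Router C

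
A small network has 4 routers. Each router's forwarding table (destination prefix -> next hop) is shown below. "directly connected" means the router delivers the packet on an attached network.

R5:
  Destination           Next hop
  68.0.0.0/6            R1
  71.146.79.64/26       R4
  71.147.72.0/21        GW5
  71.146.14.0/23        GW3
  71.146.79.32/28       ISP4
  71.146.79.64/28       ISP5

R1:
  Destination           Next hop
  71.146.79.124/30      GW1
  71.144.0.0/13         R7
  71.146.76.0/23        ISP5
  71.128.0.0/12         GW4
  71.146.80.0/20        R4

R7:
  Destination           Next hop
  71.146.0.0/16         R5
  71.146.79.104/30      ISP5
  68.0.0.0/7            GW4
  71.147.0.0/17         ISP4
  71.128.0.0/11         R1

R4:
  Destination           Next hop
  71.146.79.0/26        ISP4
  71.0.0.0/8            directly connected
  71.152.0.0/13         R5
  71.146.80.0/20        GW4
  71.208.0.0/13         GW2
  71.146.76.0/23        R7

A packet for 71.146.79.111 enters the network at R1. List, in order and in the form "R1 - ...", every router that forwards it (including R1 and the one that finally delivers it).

R1 - R7 - R5 - R4

At R1: longest match for 71.146.79.111 is 71.144.0.0/13 -> R7
At R7: longest match for 71.146.79.111 is 71.146.0.0/16 -> R5
At R5: longest match for 71.146.79.111 is 71.146.79.64/26 -> R4
At R4: longest match for 71.146.79.111 is 71.0.0.0/8 -> directly connected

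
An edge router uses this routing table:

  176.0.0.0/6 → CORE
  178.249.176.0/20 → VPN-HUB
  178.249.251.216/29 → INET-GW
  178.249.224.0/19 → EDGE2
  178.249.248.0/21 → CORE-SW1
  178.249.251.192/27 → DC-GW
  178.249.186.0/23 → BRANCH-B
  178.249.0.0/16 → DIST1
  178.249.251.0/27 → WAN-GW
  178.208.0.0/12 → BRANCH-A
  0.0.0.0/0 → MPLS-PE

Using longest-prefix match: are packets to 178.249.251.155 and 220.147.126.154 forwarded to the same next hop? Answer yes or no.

178.249.251.155: longest match 178.249.248.0/21 -> CORE-SW1
220.147.126.154: longest match 0.0.0.0/0 -> MPLS-PE

no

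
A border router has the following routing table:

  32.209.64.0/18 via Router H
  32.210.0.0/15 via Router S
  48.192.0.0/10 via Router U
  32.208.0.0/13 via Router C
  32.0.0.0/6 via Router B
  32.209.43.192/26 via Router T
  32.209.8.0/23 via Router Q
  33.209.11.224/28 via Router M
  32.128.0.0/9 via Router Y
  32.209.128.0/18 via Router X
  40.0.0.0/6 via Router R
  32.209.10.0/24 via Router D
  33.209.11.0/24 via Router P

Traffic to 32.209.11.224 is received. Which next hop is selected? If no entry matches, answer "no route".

Router C

Routes whose prefix contains 32.209.11.224:
  32.0.0.0/6 (32.0.0.0 - 35.255.255.255) -> Router B
  32.128.0.0/9 (32.128.0.0 - 32.255.255.255) -> Router Y
  32.208.0.0/13 (32.208.0.0 - 32.215.255.255) -> Router C
More-specific entries that do NOT match:
  33.209.11.224/28 (33.209.11.224 - 33.209.11.239) does not contain 32.209.11.224
  32.209.43.192/26 (32.209.43.192 - 32.209.43.255) does not contain 32.209.11.224
  32.209.10.0/24 (32.209.10.0 - 32.209.10.255) does not contain 32.209.11.224
  33.209.11.0/24 (33.209.11.0 - 33.209.11.255) does not contain 32.209.11.224
  32.209.8.0/23 (32.209.8.0 - 32.209.9.255) does not contain 32.209.11.224
  32.209.64.0/18 (32.209.64.0 - 32.209.127.255) does not contain 32.209.11.224
  32.209.128.0/18 (32.209.128.0 - 32.209.191.255) does not contain 32.209.11.224
  32.210.0.0/15 (32.210.0.0 - 32.211.255.255) does not contain 32.209.11.224
Longest matching prefix is /13 -> next hop Router C.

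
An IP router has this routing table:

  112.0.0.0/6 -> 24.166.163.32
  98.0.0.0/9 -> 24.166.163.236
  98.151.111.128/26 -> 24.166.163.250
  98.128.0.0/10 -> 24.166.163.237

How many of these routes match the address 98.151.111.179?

Prefixes containing 98.151.111.179:
  98.128.0.0/10 (98.128.0.0 - 98.191.255.255)
  98.151.111.128/26 (98.151.111.128 - 98.151.111.191)
Total matching entries: 2.

2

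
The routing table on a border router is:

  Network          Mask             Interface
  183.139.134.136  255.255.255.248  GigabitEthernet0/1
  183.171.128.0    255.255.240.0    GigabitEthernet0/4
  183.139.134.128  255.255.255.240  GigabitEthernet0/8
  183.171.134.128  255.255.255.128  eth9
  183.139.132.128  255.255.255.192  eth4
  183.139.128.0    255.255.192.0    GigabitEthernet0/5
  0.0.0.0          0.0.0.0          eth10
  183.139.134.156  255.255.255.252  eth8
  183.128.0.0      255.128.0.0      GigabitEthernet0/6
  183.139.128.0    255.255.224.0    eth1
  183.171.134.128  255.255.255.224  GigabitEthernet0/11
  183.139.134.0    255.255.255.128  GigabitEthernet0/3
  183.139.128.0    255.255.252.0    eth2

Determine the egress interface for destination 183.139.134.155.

Routes whose prefix contains 183.139.134.155:
  0.0.0.0/0 (default, matches everything) -> eth10
  183.128.0.0/9 (183.128.0.0 - 183.255.255.255) -> GigabitEthernet0/6
  183.139.128.0/18 (183.139.128.0 - 183.139.191.255) -> GigabitEthernet0/5
  183.139.128.0/19 (183.139.128.0 - 183.139.159.255) -> eth1
More-specific entries that do NOT match:
  183.139.134.156/30 (183.139.134.156 - 183.139.134.159) does not contain 183.139.134.155
  183.139.134.136/29 (183.139.134.136 - 183.139.134.143) does not contain 183.139.134.155
  183.139.134.128/28 (183.139.134.128 - 183.139.134.143) does not contain 183.139.134.155
  183.171.134.128/27 (183.171.134.128 - 183.171.134.159) does not contain 183.139.134.155
  183.139.132.128/26 (183.139.132.128 - 183.139.132.191) does not contain 183.139.134.155
  183.171.134.128/25 (183.171.134.128 - 183.171.134.255) does not contain 183.139.134.155
  183.139.134.0/25 (183.139.134.0 - 183.139.134.127) does not contain 183.139.134.155
  183.139.128.0/22 (183.139.128.0 - 183.139.131.255) does not contain 183.139.134.155
  183.171.128.0/20 (183.171.128.0 - 183.171.143.255) does not contain 183.139.134.155
Longest matching prefix is /19 -> interface eth1.

eth1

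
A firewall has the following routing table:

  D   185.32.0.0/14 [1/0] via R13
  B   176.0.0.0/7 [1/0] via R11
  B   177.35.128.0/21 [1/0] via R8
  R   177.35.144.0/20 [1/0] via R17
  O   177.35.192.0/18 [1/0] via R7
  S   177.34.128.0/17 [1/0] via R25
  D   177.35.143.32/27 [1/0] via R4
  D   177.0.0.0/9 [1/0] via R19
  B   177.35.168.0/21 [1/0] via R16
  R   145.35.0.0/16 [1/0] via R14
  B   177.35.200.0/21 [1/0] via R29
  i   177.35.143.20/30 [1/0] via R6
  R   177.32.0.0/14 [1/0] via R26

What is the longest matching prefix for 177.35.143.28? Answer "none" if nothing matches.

Entries matching 177.35.143.28:
  176.0.0.0/7 (176.0.0.0 - 177.255.255.255)
  177.0.0.0/9 (177.0.0.0 - 177.127.255.255)
  177.32.0.0/14 (177.32.0.0 - 177.35.255.255)
Most specific is 177.32.0.0/14.

177.32.0.0/14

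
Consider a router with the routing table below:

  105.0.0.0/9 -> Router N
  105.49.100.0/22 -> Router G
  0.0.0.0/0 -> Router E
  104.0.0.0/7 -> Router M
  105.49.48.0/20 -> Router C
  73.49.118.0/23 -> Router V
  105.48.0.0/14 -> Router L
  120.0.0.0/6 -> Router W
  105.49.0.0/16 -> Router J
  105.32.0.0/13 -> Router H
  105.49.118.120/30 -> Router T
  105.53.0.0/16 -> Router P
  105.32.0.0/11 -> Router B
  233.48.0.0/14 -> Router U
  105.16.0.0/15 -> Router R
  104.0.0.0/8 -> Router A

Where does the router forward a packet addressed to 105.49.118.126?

Routes whose prefix contains 105.49.118.126:
  0.0.0.0/0 (default, matches everything) -> Router E
  104.0.0.0/7 (104.0.0.0 - 105.255.255.255) -> Router M
  105.0.0.0/9 (105.0.0.0 - 105.127.255.255) -> Router N
  105.32.0.0/11 (105.32.0.0 - 105.63.255.255) -> Router B
  105.48.0.0/14 (105.48.0.0 - 105.51.255.255) -> Router L
  105.49.0.0/16 (105.49.0.0 - 105.49.255.255) -> Router J
More-specific entries that do NOT match:
  105.49.118.120/30 (105.49.118.120 - 105.49.118.123) does not contain 105.49.118.126
  73.49.118.0/23 (73.49.118.0 - 73.49.119.255) does not contain 105.49.118.126
  105.49.100.0/22 (105.49.100.0 - 105.49.103.255) does not contain 105.49.118.126
  105.49.48.0/20 (105.49.48.0 - 105.49.63.255) does not contain 105.49.118.126
Longest matching prefix is /16 -> next hop Router J.

Router J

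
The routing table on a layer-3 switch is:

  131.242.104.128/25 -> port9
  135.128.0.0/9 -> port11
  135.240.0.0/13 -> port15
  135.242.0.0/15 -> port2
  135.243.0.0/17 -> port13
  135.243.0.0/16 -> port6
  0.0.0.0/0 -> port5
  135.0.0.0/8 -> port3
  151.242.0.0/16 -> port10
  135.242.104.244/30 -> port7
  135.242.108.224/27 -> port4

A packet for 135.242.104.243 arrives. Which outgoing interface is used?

port2

Routes whose prefix contains 135.242.104.243:
  0.0.0.0/0 (default, matches everything) -> port5
  135.0.0.0/8 (135.0.0.0 - 135.255.255.255) -> port3
  135.128.0.0/9 (135.128.0.0 - 135.255.255.255) -> port11
  135.240.0.0/13 (135.240.0.0 - 135.247.255.255) -> port15
  135.242.0.0/15 (135.242.0.0 - 135.243.255.255) -> port2
More-specific entries that do NOT match:
  135.242.104.244/30 (135.242.104.244 - 135.242.104.247) does not contain 135.242.104.243
  135.242.108.224/27 (135.242.108.224 - 135.242.108.255) does not contain 135.242.104.243
  131.242.104.128/25 (131.242.104.128 - 131.242.104.255) does not contain 135.242.104.243
  135.243.0.0/17 (135.243.0.0 - 135.243.127.255) does not contain 135.242.104.243
  135.243.0.0/16 (135.243.0.0 - 135.243.255.255) does not contain 135.242.104.243
  151.242.0.0/16 (151.242.0.0 - 151.242.255.255) does not contain 135.242.104.243
Longest matching prefix is /15 -> interface port2.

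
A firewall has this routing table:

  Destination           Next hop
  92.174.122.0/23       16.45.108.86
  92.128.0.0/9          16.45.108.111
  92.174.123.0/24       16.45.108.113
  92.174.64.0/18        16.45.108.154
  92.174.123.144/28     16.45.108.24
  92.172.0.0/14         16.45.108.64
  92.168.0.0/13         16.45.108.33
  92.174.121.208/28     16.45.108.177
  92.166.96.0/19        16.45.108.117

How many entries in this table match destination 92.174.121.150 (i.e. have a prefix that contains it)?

Prefixes containing 92.174.121.150:
  92.128.0.0/9 (92.128.0.0 - 92.255.255.255)
  92.168.0.0/13 (92.168.0.0 - 92.175.255.255)
  92.172.0.0/14 (92.172.0.0 - 92.175.255.255)
  92.174.64.0/18 (92.174.64.0 - 92.174.127.255)
Total matching entries: 4.

4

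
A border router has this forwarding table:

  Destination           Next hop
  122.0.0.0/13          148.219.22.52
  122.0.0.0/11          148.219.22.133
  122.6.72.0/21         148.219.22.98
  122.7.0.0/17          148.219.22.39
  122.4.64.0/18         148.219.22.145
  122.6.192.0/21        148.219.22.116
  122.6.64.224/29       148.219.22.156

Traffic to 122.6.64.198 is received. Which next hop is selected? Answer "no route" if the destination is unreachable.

Routes whose prefix contains 122.6.64.198:
  122.0.0.0/11 (122.0.0.0 - 122.31.255.255) -> 148.219.22.133
  122.0.0.0/13 (122.0.0.0 - 122.7.255.255) -> 148.219.22.52
More-specific entries that do NOT match:
  122.6.64.224/29 (122.6.64.224 - 122.6.64.231) does not contain 122.6.64.198
  122.6.72.0/21 (122.6.72.0 - 122.6.79.255) does not contain 122.6.64.198
  122.6.192.0/21 (122.6.192.0 - 122.6.199.255) does not contain 122.6.64.198
  122.4.64.0/18 (122.4.64.0 - 122.4.127.255) does not contain 122.6.64.198
  122.7.0.0/17 (122.7.0.0 - 122.7.127.255) does not contain 122.6.64.198
Longest matching prefix is /13 -> next hop 148.219.22.52.

148.219.22.52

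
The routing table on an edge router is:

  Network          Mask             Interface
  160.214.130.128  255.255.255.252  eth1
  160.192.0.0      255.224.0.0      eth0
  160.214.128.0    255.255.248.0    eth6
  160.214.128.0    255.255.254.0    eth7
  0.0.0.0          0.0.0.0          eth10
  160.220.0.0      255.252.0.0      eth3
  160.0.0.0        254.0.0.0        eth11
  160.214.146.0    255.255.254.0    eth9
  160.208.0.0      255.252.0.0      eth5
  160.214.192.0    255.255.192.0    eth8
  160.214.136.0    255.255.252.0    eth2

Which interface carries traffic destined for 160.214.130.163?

eth6

Routes whose prefix contains 160.214.130.163:
  0.0.0.0/0 (default, matches everything) -> eth10
  160.0.0.0/7 (160.0.0.0 - 161.255.255.255) -> eth11
  160.192.0.0/11 (160.192.0.0 - 160.223.255.255) -> eth0
  160.214.128.0/21 (160.214.128.0 - 160.214.135.255) -> eth6
More-specific entries that do NOT match:
  160.214.130.128/30 (160.214.130.128 - 160.214.130.131) does not contain 160.214.130.163
  160.214.128.0/23 (160.214.128.0 - 160.214.129.255) does not contain 160.214.130.163
  160.214.146.0/23 (160.214.146.0 - 160.214.147.255) does not contain 160.214.130.163
  160.214.136.0/22 (160.214.136.0 - 160.214.139.255) does not contain 160.214.130.163
Longest matching prefix is /21 -> interface eth6.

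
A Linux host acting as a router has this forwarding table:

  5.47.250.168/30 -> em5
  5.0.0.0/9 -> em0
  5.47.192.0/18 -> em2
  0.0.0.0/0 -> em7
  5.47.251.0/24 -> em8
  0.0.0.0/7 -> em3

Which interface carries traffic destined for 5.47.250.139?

Routes whose prefix contains 5.47.250.139:
  0.0.0.0/0 (default, matches everything) -> em7
  5.0.0.0/9 (5.0.0.0 - 5.127.255.255) -> em0
  5.47.192.0/18 (5.47.192.0 - 5.47.255.255) -> em2
More-specific entries that do NOT match:
  5.47.250.168/30 (5.47.250.168 - 5.47.250.171) does not contain 5.47.250.139
  5.47.251.0/24 (5.47.251.0 - 5.47.251.255) does not contain 5.47.250.139
Longest matching prefix is /18 -> interface em2.

em2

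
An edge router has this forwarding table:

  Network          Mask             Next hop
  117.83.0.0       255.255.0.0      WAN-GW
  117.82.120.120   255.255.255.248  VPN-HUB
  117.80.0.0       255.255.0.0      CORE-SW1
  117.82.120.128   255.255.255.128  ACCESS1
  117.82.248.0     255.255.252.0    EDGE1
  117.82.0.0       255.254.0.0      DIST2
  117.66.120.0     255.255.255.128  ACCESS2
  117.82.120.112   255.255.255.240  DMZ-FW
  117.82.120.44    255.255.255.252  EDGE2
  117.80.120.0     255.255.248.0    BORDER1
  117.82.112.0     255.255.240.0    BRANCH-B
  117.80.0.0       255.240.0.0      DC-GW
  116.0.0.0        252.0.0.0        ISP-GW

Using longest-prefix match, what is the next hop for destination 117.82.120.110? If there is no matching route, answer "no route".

Routes whose prefix contains 117.82.120.110:
  116.0.0.0/6 (116.0.0.0 - 119.255.255.255) -> ISP-GW
  117.80.0.0/12 (117.80.0.0 - 117.95.255.255) -> DC-GW
  117.82.0.0/15 (117.82.0.0 - 117.83.255.255) -> DIST2
  117.82.112.0/20 (117.82.112.0 - 117.82.127.255) -> BRANCH-B
More-specific entries that do NOT match:
  117.82.120.44/30 (117.82.120.44 - 117.82.120.47) does not contain 117.82.120.110
  117.82.120.120/29 (117.82.120.120 - 117.82.120.127) does not contain 117.82.120.110
  117.82.120.112/28 (117.82.120.112 - 117.82.120.127) does not contain 117.82.120.110
  117.82.120.128/25 (117.82.120.128 - 117.82.120.255) does not contain 117.82.120.110
  117.66.120.0/25 (117.66.120.0 - 117.66.120.127) does not contain 117.82.120.110
  117.82.248.0/22 (117.82.248.0 - 117.82.251.255) does not contain 117.82.120.110
  117.80.120.0/21 (117.80.120.0 - 117.80.127.255) does not contain 117.82.120.110
Longest matching prefix is /20 -> next hop BRANCH-B.

BRANCH-B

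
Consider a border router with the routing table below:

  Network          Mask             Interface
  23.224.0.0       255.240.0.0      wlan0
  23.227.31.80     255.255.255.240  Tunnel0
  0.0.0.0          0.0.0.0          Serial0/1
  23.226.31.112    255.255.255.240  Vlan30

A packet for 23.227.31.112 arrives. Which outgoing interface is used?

wlan0

Routes whose prefix contains 23.227.31.112:
  0.0.0.0/0 (default, matches everything) -> Serial0/1
  23.224.0.0/12 (23.224.0.0 - 23.239.255.255) -> wlan0
More-specific entries that do NOT match:
  23.227.31.80/28 (23.227.31.80 - 23.227.31.95) does not contain 23.227.31.112
  23.226.31.112/28 (23.226.31.112 - 23.226.31.127) does not contain 23.227.31.112
Longest matching prefix is /12 -> interface wlan0.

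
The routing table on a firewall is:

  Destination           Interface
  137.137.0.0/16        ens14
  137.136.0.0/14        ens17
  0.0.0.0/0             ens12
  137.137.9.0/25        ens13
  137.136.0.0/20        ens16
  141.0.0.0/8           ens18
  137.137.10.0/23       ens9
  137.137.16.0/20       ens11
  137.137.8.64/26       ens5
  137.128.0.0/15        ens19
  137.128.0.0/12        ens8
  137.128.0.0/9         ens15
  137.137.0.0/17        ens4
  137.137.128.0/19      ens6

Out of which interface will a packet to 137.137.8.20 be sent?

ens4

Routes whose prefix contains 137.137.8.20:
  0.0.0.0/0 (default, matches everything) -> ens12
  137.128.0.0/9 (137.128.0.0 - 137.255.255.255) -> ens15
  137.128.0.0/12 (137.128.0.0 - 137.143.255.255) -> ens8
  137.136.0.0/14 (137.136.0.0 - 137.139.255.255) -> ens17
  137.137.0.0/16 (137.137.0.0 - 137.137.255.255) -> ens14
  137.137.0.0/17 (137.137.0.0 - 137.137.127.255) -> ens4
More-specific entries that do NOT match:
  137.137.8.64/26 (137.137.8.64 - 137.137.8.127) does not contain 137.137.8.20
  137.137.9.0/25 (137.137.9.0 - 137.137.9.127) does not contain 137.137.8.20
  137.137.10.0/23 (137.137.10.0 - 137.137.11.255) does not contain 137.137.8.20
  137.136.0.0/20 (137.136.0.0 - 137.136.15.255) does not contain 137.137.8.20
  137.137.16.0/20 (137.137.16.0 - 137.137.31.255) does not contain 137.137.8.20
  137.137.128.0/19 (137.137.128.0 - 137.137.159.255) does not contain 137.137.8.20
Longest matching prefix is /17 -> interface ens4.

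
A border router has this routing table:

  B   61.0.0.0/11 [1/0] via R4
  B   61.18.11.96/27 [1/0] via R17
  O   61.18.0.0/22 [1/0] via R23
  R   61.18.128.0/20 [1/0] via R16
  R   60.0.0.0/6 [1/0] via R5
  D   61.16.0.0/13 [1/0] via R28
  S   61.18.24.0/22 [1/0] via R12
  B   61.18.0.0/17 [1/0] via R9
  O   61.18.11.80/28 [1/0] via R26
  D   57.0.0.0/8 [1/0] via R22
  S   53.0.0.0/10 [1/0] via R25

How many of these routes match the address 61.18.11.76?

4

Prefixes containing 61.18.11.76:
  60.0.0.0/6 (60.0.0.0 - 63.255.255.255)
  61.0.0.0/11 (61.0.0.0 - 61.31.255.255)
  61.16.0.0/13 (61.16.0.0 - 61.23.255.255)
  61.18.0.0/17 (61.18.0.0 - 61.18.127.255)
Total matching entries: 4.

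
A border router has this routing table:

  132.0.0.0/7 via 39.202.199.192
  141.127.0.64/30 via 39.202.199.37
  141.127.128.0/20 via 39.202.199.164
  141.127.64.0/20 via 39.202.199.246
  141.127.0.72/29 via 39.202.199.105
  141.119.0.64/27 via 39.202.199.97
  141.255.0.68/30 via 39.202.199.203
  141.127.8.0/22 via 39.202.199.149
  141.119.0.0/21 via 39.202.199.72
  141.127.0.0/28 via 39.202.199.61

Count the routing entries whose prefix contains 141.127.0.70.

0

No listed prefix contains 141.127.0.70.
Total matching entries: 0.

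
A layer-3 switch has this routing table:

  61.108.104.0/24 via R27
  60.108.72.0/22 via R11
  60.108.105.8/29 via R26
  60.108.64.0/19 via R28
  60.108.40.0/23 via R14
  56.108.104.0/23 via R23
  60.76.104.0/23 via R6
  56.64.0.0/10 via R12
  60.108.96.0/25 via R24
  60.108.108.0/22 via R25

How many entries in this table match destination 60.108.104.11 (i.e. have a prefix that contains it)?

No listed prefix contains 60.108.104.11.
Total matching entries: 0.

0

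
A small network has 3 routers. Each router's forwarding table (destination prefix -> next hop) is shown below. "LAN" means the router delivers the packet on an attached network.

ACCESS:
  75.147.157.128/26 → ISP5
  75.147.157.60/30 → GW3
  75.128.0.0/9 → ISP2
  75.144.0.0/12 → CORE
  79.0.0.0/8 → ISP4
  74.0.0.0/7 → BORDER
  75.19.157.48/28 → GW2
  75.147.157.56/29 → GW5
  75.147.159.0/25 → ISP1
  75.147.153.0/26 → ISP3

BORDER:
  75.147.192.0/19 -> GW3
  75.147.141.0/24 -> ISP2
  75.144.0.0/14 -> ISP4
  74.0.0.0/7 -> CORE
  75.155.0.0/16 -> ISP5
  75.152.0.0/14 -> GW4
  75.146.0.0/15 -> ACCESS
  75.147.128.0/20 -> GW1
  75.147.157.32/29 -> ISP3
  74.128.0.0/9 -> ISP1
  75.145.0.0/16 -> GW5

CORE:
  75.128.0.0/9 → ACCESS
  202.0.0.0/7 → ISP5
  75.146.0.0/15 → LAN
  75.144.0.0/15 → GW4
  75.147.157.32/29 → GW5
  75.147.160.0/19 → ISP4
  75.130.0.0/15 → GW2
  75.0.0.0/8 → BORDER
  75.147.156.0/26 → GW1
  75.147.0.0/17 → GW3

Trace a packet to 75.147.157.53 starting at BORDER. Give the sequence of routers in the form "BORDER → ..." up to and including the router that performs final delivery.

At BORDER: longest match for 75.147.157.53 is 75.146.0.0/15 -> ACCESS
At ACCESS: longest match for 75.147.157.53 is 75.144.0.0/12 -> CORE
At CORE: longest match for 75.147.157.53 is 75.146.0.0/15 -> LAN

BORDER → ACCESS → CORE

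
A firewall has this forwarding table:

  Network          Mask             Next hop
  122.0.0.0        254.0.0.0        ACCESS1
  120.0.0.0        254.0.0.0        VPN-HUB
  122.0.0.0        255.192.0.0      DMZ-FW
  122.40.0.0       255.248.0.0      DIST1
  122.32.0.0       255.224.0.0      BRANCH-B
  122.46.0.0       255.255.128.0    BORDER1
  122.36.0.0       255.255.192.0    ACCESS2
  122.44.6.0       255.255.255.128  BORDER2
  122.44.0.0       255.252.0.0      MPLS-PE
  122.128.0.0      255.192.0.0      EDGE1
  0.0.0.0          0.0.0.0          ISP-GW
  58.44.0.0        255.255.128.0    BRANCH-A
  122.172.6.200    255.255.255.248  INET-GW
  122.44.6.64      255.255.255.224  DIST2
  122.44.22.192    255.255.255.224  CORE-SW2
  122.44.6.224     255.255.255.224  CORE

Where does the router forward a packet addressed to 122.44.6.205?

Routes whose prefix contains 122.44.6.205:
  0.0.0.0/0 (default, matches everything) -> ISP-GW
  122.0.0.0/7 (122.0.0.0 - 123.255.255.255) -> ACCESS1
  122.0.0.0/10 (122.0.0.0 - 122.63.255.255) -> DMZ-FW
  122.32.0.0/11 (122.32.0.0 - 122.63.255.255) -> BRANCH-B
  122.40.0.0/13 (122.40.0.0 - 122.47.255.255) -> DIST1
  122.44.0.0/14 (122.44.0.0 - 122.47.255.255) -> MPLS-PE
More-specific entries that do NOT match:
  122.172.6.200/29 (122.172.6.200 - 122.172.6.207) does not contain 122.44.6.205
  122.44.6.64/27 (122.44.6.64 - 122.44.6.95) does not contain 122.44.6.205
  122.44.22.192/27 (122.44.22.192 - 122.44.22.223) does not contain 122.44.6.205
  122.44.6.224/27 (122.44.6.224 - 122.44.6.255) does not contain 122.44.6.205
  122.44.6.0/25 (122.44.6.0 - 122.44.6.127) does not contain 122.44.6.205
  122.36.0.0/18 (122.36.0.0 - 122.36.63.255) does not contain 122.44.6.205
  122.46.0.0/17 (122.46.0.0 - 122.46.127.255) does not contain 122.44.6.205
  58.44.0.0/17 (58.44.0.0 - 58.44.127.255) does not contain 122.44.6.205
Longest matching prefix is /14 -> next hop MPLS-PE.

MPLS-PE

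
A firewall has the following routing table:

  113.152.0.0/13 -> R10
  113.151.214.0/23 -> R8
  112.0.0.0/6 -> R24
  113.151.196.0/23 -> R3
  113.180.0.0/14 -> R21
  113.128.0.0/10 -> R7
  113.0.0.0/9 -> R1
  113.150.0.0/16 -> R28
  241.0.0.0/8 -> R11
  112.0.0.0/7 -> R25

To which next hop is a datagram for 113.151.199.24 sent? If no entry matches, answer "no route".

R7

Routes whose prefix contains 113.151.199.24:
  112.0.0.0/6 (112.0.0.0 - 115.255.255.255) -> R24
  112.0.0.0/7 (112.0.0.0 - 113.255.255.255) -> R25
  113.128.0.0/10 (113.128.0.0 - 113.191.255.255) -> R7
More-specific entries that do NOT match:
  113.151.214.0/23 (113.151.214.0 - 113.151.215.255) does not contain 113.151.199.24
  113.151.196.0/23 (113.151.196.0 - 113.151.197.255) does not contain 113.151.199.24
  113.150.0.0/16 (113.150.0.0 - 113.150.255.255) does not contain 113.151.199.24
  113.180.0.0/14 (113.180.0.0 - 113.183.255.255) does not contain 113.151.199.24
  113.152.0.0/13 (113.152.0.0 - 113.159.255.255) does not contain 113.151.199.24
Longest matching prefix is /10 -> next hop R7.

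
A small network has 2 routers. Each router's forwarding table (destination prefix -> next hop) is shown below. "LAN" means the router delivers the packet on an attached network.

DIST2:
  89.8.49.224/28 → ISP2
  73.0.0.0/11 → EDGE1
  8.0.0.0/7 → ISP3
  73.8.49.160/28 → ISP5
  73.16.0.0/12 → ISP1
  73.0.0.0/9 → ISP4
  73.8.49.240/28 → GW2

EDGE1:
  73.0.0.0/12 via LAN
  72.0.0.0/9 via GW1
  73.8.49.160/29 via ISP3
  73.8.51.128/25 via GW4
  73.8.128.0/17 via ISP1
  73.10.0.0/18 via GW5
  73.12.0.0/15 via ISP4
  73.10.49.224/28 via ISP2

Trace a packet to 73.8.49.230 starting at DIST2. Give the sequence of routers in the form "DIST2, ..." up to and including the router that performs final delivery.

At DIST2: longest match for 73.8.49.230 is 73.0.0.0/11 -> EDGE1
At EDGE1: longest match for 73.8.49.230 is 73.0.0.0/12 -> LAN

DIST2, EDGE1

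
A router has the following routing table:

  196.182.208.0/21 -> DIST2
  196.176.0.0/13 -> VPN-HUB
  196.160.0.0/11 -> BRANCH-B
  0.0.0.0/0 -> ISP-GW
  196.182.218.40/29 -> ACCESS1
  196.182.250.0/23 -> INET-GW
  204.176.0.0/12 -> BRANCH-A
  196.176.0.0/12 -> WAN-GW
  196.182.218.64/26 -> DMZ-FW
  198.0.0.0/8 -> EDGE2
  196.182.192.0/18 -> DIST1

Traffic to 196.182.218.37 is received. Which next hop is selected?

DIST1

Routes whose prefix contains 196.182.218.37:
  0.0.0.0/0 (default, matches everything) -> ISP-GW
  196.160.0.0/11 (196.160.0.0 - 196.191.255.255) -> BRANCH-B
  196.176.0.0/12 (196.176.0.0 - 196.191.255.255) -> WAN-GW
  196.176.0.0/13 (196.176.0.0 - 196.183.255.255) -> VPN-HUB
  196.182.192.0/18 (196.182.192.0 - 196.182.255.255) -> DIST1
More-specific entries that do NOT match:
  196.182.218.40/29 (196.182.218.40 - 196.182.218.47) does not contain 196.182.218.37
  196.182.218.64/26 (196.182.218.64 - 196.182.218.127) does not contain 196.182.218.37
  196.182.250.0/23 (196.182.250.0 - 196.182.251.255) does not contain 196.182.218.37
  196.182.208.0/21 (196.182.208.0 - 196.182.215.255) does not contain 196.182.218.37
Longest matching prefix is /18 -> next hop DIST1.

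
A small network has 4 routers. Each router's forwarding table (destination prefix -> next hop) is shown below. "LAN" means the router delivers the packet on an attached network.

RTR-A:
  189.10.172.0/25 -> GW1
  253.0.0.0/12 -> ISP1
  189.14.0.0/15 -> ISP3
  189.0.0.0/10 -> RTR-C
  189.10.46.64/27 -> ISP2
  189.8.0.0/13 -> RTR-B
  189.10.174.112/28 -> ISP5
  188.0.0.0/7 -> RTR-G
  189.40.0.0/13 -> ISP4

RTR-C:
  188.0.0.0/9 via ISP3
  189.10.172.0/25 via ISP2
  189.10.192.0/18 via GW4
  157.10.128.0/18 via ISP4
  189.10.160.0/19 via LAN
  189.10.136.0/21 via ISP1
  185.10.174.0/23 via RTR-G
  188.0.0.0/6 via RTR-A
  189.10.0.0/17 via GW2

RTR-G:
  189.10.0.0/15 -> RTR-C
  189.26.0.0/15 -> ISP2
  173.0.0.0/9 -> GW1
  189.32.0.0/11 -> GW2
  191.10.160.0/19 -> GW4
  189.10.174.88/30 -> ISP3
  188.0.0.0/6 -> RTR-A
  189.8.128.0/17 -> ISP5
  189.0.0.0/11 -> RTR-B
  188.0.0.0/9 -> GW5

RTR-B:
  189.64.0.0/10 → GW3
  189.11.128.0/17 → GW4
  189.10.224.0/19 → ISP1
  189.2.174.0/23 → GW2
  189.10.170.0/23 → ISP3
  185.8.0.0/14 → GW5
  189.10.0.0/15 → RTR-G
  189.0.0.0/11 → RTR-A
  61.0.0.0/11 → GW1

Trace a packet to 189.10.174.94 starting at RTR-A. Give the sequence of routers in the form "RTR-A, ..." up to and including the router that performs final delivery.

RTR-A, RTR-B, RTR-G, RTR-C

At RTR-A: longest match for 189.10.174.94 is 189.8.0.0/13 -> RTR-B
At RTR-B: longest match for 189.10.174.94 is 189.10.0.0/15 -> RTR-G
At RTR-G: longest match for 189.10.174.94 is 189.10.0.0/15 -> RTR-C
At RTR-C: longest match for 189.10.174.94 is 189.10.160.0/19 -> LAN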